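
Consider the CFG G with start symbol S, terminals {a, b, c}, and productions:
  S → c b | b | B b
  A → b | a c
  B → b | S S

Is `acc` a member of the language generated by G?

no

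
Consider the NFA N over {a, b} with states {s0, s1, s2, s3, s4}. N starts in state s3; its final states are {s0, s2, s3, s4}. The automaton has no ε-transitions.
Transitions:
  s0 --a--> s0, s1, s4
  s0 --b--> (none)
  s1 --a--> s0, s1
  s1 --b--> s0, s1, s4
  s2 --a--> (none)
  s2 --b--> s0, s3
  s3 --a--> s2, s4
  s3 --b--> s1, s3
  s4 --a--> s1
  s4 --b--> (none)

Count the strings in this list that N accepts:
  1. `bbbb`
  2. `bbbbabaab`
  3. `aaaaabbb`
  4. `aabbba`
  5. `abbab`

`bbbb`: accepted
`bbbbabaab`: accepted
`aaaaabbb`: accepted
`aabbba`: accepted
`abbab`: accepted

5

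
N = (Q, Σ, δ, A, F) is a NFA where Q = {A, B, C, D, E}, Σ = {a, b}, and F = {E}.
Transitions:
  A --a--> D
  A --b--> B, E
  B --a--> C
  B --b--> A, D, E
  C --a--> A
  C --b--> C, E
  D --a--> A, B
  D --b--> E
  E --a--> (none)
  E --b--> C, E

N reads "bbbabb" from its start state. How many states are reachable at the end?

4

Start: {A}
read b: {B, E}
read b: {A, C, D, E}
read b: {B, C, E}
read a: {A, C}
read b: {B, C, E}
read b: {A, C, D, E}
Final reachable set {A, C, D, E} has 4 states.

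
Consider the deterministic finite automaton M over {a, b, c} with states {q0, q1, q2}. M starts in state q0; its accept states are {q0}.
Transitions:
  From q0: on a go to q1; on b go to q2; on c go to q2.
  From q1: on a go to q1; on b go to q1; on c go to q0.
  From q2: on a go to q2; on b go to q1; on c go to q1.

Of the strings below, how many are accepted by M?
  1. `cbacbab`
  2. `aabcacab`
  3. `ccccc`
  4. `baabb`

`cbacbab`: rejected
`aabcacab`: rejected
`ccccc`: rejected
`baabb`: rejected

0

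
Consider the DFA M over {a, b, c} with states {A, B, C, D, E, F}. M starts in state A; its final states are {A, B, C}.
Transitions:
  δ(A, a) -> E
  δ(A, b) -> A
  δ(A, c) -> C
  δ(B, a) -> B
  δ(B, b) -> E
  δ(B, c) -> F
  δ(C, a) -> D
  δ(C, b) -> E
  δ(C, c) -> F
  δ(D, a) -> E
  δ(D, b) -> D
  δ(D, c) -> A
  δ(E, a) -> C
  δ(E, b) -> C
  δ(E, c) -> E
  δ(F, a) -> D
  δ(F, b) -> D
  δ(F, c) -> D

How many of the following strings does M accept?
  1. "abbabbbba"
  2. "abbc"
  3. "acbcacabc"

"abbabbbba": rejected
"abbc": rejected
"acbcacabc": rejected

0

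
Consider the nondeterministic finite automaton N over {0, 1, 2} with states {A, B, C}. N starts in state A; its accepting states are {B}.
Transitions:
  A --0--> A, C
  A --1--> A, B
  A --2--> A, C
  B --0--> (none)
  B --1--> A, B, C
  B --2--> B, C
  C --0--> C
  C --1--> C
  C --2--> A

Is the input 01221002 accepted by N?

Start: {A}
read 0: {A, C}
read 1: {A, B, C}
read 2: {A, B, C}
read 2: {A, B, C}
read 1: {A, B, C}
read 0: {A, C}
read 0: {A, C}
read 2: {A, C}
Reachable ∩ accepting = {} — empty.

rejected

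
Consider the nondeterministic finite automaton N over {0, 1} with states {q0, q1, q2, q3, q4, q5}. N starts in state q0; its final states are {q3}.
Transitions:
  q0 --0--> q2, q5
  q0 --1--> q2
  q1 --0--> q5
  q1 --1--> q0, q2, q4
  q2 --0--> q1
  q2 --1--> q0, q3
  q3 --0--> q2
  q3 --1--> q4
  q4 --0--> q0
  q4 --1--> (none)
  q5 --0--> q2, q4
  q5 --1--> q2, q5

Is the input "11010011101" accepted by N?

Start: {q0}
read 1: {q2}
read 1: {q0, q3}
read 0: {q2, q5}
read 1: {q0, q2, q3, q5}
read 0: {q1, q2, q4, q5}
read 0: {q0, q1, q2, q4, q5}
read 1: {q0, q2, q3, q4, q5}
read 1: {q0, q2, q3, q4, q5}
read 1: {q0, q2, q3, q4, q5}
read 0: {q0, q1, q2, q4, q5}
read 1: {q0, q2, q3, q4, q5}
Reachable ∩ accepting = {q3} — nonempty.

accepted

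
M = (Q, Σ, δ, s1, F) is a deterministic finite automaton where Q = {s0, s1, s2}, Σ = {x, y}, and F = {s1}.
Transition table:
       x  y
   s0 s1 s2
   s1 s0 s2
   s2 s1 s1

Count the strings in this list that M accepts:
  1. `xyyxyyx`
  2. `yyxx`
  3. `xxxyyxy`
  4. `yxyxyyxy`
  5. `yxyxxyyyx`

`xyyxyyx`: rejected
`yyxx`: accepted
`xxxyyxy`: rejected
`yxyxyyxy`: rejected
`yxyxxyyyx`: accepted

2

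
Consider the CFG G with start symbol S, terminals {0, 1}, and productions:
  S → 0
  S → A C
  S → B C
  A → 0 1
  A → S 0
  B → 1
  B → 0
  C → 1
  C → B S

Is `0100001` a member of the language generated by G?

S ⇒ AC ⇒ 01C ⇒ 01BS ⇒ 010S ⇒ 010BC ⇒ 0100C ⇒ 0100BS ⇒ 01000S ⇒ 01000BC ⇒ 010000C ⇒ 0100001

yes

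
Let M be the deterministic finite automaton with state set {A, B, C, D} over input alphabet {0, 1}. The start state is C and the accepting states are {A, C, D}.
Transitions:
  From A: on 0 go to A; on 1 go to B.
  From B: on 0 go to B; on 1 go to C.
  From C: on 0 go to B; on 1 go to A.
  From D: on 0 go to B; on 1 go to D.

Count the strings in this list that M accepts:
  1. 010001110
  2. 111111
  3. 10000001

010001110: rejected
111111: accepted
10000001: rejected

1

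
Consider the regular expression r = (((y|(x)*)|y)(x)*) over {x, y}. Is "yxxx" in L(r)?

Split as y·xxx: ((y|(x)*)|y) matches y and (x)* matches xxx.

yes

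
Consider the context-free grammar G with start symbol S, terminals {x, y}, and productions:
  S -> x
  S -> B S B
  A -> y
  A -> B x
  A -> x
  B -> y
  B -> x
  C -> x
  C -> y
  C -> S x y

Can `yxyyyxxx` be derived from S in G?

no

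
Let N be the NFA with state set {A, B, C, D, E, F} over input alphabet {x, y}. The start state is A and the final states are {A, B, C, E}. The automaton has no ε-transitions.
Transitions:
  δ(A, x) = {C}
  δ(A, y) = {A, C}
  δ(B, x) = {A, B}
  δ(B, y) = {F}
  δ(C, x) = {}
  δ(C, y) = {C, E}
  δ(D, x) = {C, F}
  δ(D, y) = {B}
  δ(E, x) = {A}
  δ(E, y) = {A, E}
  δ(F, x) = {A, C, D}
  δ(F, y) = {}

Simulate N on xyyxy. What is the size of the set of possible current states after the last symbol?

Start: {A}
read x: {C}
read y: {C, E}
read y: {A, C, E}
read x: {A, C}
read y: {A, C, E}
Final reachable set {A, C, E} has 3 states.

3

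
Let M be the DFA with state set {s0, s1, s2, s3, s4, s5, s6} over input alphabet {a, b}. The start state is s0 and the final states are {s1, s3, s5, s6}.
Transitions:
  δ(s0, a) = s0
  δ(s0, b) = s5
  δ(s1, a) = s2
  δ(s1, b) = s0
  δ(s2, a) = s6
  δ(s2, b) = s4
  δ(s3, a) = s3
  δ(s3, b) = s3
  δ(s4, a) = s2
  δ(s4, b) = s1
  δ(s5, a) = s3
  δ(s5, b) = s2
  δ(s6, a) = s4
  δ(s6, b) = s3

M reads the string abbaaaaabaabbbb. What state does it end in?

s0 --a--> s0
s0 --b--> s5
s5 --b--> s2
s2 --a--> s6
s6 --a--> s4
s4 --a--> s2
s2 --a--> s6
s6 --a--> s4
s4 --b--> s1
s1 --a--> s2
s2 --a--> s6
s6 --b--> s3
s3 --b--> s3
s3 --b--> s3
s3 --b--> s3

s3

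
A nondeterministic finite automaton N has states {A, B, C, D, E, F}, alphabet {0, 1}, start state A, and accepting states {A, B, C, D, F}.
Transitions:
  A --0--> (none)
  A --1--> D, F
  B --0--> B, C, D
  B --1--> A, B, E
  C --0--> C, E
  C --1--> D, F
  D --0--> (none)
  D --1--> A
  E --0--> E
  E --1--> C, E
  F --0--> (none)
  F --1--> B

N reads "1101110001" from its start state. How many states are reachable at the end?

Start: {A}
read 1: {D, F}
read 1: {A, B}
read 0: {B, C, D}
read 1: {A, B, D, E, F}
read 1: {A, B, C, D, E, F}
read 1: {A, B, C, D, E, F}
read 0: {B, C, D, E}
read 0: {B, C, D, E}
read 0: {B, C, D, E}
read 1: {A, B, C, D, E, F}
Final reachable set {A, B, C, D, E, F} has 6 states.

6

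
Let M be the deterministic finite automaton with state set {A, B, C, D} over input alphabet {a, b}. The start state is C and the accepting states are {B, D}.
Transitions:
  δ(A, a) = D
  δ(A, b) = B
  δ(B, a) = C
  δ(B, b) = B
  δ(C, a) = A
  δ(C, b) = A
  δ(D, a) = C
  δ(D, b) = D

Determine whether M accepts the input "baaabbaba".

accepted

C --b--> A
A --a--> D
D --a--> C
C --a--> A
A --b--> B
B --b--> B
B --a--> C
C --b--> A
A --a--> D
End in state D, which is an accepting state.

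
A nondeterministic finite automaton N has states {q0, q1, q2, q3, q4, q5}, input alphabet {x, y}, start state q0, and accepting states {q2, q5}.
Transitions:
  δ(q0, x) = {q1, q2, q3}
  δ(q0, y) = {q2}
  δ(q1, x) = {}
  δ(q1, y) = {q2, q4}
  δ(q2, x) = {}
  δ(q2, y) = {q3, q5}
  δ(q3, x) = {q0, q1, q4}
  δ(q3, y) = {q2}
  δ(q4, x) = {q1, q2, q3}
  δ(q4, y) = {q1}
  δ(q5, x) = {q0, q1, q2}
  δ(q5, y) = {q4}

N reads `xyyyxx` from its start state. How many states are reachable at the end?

Start: {q0}
read x: {q1, q2, q3}
read y: {q2, q3, q4, q5}
read y: {q1, q2, q3, q4, q5}
read y: {q1, q2, q3, q4, q5}
read x: {q0, q1, q2, q3, q4}
read x: {q0, q1, q2, q3, q4}
Final reachable set {q0, q1, q2, q3, q4} has 5 states.

5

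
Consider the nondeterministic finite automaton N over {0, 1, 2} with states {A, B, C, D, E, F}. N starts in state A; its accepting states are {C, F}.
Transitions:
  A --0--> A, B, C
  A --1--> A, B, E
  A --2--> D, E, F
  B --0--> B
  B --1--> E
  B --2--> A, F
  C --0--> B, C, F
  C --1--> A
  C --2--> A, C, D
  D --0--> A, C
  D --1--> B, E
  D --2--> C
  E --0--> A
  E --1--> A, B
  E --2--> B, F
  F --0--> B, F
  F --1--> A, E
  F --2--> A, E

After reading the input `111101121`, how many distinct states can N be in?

Start: {A}
read 1: {A, B, E}
read 1: {A, B, E}
read 1: {A, B, E}
read 1: {A, B, E}
read 0: {A, B, C}
read 1: {A, B, E}
read 1: {A, B, E}
read 2: {A, B, D, E, F}
read 1: {A, B, E}
Final reachable set {A, B, E} has 3 states.

3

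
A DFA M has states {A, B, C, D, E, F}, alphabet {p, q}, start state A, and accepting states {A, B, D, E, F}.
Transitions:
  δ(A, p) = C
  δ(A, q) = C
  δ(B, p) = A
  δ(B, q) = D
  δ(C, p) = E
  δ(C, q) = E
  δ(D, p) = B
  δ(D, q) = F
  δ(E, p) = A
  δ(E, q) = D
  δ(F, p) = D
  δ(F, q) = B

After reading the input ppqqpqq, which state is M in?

A --p--> C
C --p--> E
E --q--> D
D --q--> F
F --p--> D
D --q--> F
F --q--> B

B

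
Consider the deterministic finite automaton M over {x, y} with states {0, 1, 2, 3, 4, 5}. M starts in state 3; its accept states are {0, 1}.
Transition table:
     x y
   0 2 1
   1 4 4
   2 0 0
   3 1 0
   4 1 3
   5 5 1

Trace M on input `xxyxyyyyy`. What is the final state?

4

3 --x--> 1
1 --x--> 4
4 --y--> 3
3 --x--> 1
1 --y--> 4
4 --y--> 3
3 --y--> 0
0 --y--> 1
1 --y--> 4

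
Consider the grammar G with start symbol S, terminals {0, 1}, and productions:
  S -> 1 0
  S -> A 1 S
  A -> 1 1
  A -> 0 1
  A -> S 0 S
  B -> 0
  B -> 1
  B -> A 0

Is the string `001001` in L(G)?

no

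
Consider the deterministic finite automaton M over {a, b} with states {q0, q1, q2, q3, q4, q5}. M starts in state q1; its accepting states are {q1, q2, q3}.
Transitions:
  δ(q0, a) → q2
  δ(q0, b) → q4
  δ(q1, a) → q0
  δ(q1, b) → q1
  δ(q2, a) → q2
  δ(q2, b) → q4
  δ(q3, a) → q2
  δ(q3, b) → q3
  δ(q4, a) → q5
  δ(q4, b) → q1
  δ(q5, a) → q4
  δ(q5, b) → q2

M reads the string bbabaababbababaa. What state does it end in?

q2

q1 --b--> q1
q1 --b--> q1
q1 --a--> q0
q0 --b--> q4
q4 --a--> q5
q5 --a--> q4
q4 --b--> q1
q1 --a--> q0
q0 --b--> q4
q4 --b--> q1
q1 --a--> q0
q0 --b--> q4
q4 --a--> q5
q5 --b--> q2
q2 --a--> q2
q2 --a--> q2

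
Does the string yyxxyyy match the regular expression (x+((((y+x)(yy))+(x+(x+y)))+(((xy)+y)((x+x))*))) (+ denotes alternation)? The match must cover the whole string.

Neither x nor ((((y+x)(yy))+(x+(x+y)))+(((xy)+y)((x+x))*)) matches yyxxyyy.

no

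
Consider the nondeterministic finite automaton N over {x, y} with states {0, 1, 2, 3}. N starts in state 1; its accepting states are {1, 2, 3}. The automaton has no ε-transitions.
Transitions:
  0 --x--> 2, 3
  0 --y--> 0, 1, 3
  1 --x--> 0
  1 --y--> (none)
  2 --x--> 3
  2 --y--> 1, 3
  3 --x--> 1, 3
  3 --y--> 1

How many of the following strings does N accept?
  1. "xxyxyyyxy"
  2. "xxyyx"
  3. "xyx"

2

"xxyxyyyxy": accepted
"xxyyx": rejected
"xyx": accepted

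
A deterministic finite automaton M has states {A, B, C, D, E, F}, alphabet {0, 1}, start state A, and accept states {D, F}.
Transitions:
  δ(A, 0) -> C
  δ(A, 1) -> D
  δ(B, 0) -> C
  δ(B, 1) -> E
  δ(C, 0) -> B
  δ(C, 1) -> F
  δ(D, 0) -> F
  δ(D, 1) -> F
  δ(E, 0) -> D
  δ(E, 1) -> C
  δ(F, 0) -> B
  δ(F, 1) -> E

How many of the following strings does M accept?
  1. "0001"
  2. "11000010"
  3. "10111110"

1

"0001": accepted
"11000010": rejected
"10111110": rejected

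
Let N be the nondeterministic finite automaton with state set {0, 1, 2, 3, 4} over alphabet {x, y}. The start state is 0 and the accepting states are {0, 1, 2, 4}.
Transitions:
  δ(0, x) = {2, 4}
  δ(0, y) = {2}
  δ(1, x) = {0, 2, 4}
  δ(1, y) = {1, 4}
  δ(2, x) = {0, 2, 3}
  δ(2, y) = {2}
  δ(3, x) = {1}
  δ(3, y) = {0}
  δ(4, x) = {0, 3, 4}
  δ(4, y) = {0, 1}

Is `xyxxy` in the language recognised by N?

Start: {0}
read x: {2, 4}
read y: {0, 1, 2}
read x: {0, 2, 3, 4}
read x: {0, 1, 2, 3, 4}
read y: {0, 1, 2, 4}
Reachable ∩ accepting = {0, 1, 2, 4} — nonempty.

accepted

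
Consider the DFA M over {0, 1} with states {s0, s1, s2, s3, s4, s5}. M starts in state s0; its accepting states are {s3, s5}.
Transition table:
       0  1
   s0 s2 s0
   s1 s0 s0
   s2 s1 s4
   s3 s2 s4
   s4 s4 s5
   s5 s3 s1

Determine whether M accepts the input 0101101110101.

accepted

s0 --0--> s2
s2 --1--> s4
s4 --0--> s4
s4 --1--> s5
s5 --1--> s1
s1 --0--> s0
s0 --1--> s0
s0 --1--> s0
s0 --1--> s0
s0 --0--> s2
s2 --1--> s4
s4 --0--> s4
s4 --1--> s5
End in state s5, which is an accepting state.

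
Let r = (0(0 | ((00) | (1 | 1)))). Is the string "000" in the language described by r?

yes

Split as 0·00: 0 matches 0 and (0|((00)|(1|1))) matches 00.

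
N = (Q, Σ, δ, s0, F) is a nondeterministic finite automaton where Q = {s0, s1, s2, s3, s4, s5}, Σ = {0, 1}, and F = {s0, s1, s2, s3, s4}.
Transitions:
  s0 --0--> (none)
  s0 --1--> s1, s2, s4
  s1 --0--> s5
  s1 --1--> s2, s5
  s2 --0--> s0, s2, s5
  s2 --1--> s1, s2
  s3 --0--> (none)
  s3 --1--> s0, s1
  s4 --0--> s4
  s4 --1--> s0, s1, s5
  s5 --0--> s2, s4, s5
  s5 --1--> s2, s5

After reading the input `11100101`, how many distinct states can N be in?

Start: {s0}
read 1: {s1, s2, s4}
read 1: {s0, s1, s2, s5}
read 1: {s1, s2, s4, s5}
read 0: {s0, s2, s4, s5}
read 0: {s0, s2, s4, s5}
read 1: {s0, s1, s2, s4, s5}
read 0: {s0, s2, s4, s5}
read 1: {s0, s1, s2, s4, s5}
Final reachable set {s0, s1, s2, s4, s5} has 5 states.

5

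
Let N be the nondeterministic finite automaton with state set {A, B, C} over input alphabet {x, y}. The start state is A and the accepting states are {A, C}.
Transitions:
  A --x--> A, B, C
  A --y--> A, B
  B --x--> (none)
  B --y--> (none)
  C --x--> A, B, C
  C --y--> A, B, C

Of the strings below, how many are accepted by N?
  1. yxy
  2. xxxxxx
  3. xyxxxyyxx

3

yxy: accepted
xxxxxx: accepted
xyxxxyyxx: accepted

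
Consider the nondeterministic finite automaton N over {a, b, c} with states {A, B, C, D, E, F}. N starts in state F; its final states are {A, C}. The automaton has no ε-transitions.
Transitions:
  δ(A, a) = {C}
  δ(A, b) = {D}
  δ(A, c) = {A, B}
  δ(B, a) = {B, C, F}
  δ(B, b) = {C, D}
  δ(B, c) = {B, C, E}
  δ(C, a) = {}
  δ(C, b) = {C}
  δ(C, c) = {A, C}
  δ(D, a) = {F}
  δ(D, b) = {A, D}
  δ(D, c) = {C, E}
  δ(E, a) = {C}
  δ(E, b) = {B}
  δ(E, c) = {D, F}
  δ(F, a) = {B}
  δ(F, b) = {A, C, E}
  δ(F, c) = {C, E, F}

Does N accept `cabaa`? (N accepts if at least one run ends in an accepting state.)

Start: {F}
read c: {C, E, F}
read a: {B, C}
read b: {C, D}
read a: {F}
read a: {B}
Reachable ∩ accepting = {} — empty.

rejected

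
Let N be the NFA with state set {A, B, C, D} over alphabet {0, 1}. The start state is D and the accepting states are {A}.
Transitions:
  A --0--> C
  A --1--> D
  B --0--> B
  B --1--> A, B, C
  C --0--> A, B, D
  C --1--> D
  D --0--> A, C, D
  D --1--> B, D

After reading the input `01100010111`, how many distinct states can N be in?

4

Start: {D}
read 0: {A, C, D}
read 1: {B, D}
read 1: {A, B, C, D}
read 0: {A, B, C, D}
read 0: {A, B, C, D}
read 0: {A, B, C, D}
read 1: {A, B, C, D}
read 0: {A, B, C, D}
read 1: {A, B, C, D}
read 1: {A, B, C, D}
read 1: {A, B, C, D}
Final reachable set {A, B, C, D} has 4 states.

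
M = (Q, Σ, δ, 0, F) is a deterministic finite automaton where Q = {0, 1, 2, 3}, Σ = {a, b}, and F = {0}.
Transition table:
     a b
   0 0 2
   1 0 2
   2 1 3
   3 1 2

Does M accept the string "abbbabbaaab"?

rejected

0 --a--> 0
0 --b--> 2
2 --b--> 3
3 --b--> 2
2 --a--> 1
1 --b--> 2
2 --b--> 3
3 --a--> 1
1 --a--> 0
0 --a--> 0
0 --b--> 2
End in state 2, which is not an accepting state.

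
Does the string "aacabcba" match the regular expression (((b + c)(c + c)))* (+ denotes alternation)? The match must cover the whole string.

no

aacabcba cannot be split into zero or more pieces each matching ((b+c)(c+c)).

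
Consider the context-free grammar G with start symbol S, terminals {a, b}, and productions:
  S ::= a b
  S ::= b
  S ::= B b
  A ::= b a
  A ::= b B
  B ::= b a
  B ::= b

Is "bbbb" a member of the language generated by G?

no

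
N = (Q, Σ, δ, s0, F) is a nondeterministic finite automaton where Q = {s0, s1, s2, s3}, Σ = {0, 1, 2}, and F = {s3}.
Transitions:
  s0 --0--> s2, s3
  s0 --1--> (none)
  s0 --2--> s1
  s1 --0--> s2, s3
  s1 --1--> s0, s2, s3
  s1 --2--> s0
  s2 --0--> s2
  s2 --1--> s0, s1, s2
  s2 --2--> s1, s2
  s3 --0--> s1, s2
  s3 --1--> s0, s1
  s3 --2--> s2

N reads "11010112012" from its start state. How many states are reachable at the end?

0

Start: {s0}
read 1: {}
The reachable set is empty and stays empty for the remaining 10 symbols.
Final reachable set {} has 0 states.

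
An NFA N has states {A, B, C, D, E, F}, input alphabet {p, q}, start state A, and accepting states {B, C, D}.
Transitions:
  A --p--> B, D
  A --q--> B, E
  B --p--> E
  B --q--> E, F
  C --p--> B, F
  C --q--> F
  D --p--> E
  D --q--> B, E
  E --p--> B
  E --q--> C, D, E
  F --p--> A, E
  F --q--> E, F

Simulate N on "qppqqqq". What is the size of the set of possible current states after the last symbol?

Start: {A}
read q: {B, E}
read p: {B, E}
read p: {B, E}
read q: {C, D, E, F}
read q: {B, C, D, E, F}
read q: {B, C, D, E, F}
read q: {B, C, D, E, F}
Final reachable set {B, C, D, E, F} has 5 states.

5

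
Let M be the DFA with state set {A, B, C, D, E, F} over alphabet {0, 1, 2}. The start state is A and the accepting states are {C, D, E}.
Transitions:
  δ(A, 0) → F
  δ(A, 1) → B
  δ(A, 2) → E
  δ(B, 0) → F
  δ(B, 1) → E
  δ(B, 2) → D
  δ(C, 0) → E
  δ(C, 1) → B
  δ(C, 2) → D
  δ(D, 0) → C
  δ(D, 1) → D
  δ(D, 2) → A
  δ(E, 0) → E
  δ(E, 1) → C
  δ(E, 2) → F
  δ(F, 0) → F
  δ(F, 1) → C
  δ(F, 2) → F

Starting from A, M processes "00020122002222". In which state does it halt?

A --0--> F
F --0--> F
F --0--> F
F --2--> F
F --0--> F
F --1--> C
C --2--> D
D --2--> A
A --0--> F
F --0--> F
F --2--> F
F --2--> F
F --2--> F
F --2--> F

F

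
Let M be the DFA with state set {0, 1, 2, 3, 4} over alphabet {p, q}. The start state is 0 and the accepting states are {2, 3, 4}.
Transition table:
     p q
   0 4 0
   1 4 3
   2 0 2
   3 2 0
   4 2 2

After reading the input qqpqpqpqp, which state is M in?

0 --q--> 0
0 --q--> 0
0 --p--> 4
4 --q--> 2
2 --p--> 0
0 --q--> 0
0 --p--> 4
4 --q--> 2
2 --p--> 0

0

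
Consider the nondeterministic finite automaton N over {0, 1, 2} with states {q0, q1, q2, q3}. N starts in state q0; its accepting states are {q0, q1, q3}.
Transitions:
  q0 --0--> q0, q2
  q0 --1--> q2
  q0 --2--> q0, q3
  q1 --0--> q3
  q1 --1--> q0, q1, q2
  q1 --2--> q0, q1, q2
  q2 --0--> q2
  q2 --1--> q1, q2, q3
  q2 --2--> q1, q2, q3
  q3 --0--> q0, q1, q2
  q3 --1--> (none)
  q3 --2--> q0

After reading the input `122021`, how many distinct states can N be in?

4

Start: {q0}
read 1: {q2}
read 2: {q1, q2, q3}
read 2: {q0, q1, q2, q3}
read 0: {q0, q1, q2, q3}
read 2: {q0, q1, q2, q3}
read 1: {q0, q1, q2, q3}
Final reachable set {q0, q1, q2, q3} has 4 states.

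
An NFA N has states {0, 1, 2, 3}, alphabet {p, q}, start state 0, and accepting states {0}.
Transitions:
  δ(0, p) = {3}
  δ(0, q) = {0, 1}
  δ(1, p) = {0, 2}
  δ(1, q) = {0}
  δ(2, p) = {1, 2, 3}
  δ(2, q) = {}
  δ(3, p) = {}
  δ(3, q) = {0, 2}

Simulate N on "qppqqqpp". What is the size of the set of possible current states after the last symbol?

3

Start: {0}
read q: {0, 1}
read p: {0, 2, 3}
read p: {1, 2, 3}
read q: {0, 2}
read q: {0, 1}
read q: {0, 1}
read p: {0, 2, 3}
read p: {1, 2, 3}
Final reachable set {1, 2, 3} has 3 states.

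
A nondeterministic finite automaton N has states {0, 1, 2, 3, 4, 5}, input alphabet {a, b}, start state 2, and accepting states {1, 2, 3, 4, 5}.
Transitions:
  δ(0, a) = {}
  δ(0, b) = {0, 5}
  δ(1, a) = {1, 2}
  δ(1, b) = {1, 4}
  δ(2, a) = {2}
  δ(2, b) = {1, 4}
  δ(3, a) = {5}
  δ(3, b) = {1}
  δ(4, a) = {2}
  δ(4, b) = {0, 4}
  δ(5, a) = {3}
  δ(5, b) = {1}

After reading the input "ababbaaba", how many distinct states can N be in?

2

Start: {2}
read a: {2}
read b: {1, 4}
read a: {1, 2}
read b: {1, 4}
read b: {0, 1, 4}
read a: {1, 2}
read a: {1, 2}
read b: {1, 4}
read a: {1, 2}
Final reachable set {1, 2} has 2 states.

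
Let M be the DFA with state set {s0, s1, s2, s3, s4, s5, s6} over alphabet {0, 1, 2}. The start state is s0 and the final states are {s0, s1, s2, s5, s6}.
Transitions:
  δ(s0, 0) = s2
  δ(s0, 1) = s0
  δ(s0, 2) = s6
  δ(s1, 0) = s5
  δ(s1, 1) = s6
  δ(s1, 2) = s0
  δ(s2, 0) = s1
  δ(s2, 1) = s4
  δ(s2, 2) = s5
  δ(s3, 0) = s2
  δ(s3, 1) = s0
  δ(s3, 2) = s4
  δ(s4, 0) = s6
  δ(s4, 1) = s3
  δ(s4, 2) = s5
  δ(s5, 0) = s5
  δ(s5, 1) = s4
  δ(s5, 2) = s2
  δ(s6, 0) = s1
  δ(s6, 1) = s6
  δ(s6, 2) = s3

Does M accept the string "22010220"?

s0 --2--> s6
s6 --2--> s3
s3 --0--> s2
s2 --1--> s4
s4 --0--> s6
s6 --2--> s3
s3 --2--> s4
s4 --0--> s6
End in state s6, which is an accepting state.

accepted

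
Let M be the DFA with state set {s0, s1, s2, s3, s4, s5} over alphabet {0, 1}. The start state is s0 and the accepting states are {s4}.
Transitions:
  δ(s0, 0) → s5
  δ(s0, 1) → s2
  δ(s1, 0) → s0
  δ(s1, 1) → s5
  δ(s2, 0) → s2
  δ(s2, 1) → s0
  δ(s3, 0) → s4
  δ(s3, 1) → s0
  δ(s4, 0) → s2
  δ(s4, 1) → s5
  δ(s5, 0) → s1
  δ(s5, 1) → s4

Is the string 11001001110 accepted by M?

rejected

s0 --1--> s2
s2 --1--> s0
s0 --0--> s5
s5 --0--> s1
s1 --1--> s5
s5 --0--> s1
s1 --0--> s0
s0 --1--> s2
s2 --1--> s0
s0 --1--> s2
s2 --0--> s2
End in state s2, which is not an accepting state.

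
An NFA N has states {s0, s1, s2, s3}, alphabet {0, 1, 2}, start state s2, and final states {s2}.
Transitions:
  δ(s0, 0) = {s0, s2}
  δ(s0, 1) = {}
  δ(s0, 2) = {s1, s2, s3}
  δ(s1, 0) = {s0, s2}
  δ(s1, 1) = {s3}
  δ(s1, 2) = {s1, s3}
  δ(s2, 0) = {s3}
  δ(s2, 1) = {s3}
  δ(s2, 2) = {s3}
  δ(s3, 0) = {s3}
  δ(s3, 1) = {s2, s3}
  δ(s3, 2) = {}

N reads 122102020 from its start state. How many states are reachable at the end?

Start: {s2}
read 1: {s3}
read 2: {}
The reachable set is empty and stays empty for the remaining 7 symbols.
Final reachable set {} has 0 states.

0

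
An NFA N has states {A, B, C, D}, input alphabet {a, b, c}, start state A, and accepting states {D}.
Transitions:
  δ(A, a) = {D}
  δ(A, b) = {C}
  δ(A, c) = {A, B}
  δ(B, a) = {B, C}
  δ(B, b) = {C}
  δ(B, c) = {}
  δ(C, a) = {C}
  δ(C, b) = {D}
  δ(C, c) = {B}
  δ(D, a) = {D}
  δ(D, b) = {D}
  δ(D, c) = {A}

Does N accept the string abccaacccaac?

rejected

Start: {A}
read a: {D}
read b: {D}
read c: {A}
read c: {A, B}
read a: {B, C, D}
read a: {B, C, D}
read c: {A, B}
read c: {A, B}
read c: {A, B}
read a: {B, C, D}
read a: {B, C, D}
read c: {A, B}
Reachable ∩ accepting = {} — empty.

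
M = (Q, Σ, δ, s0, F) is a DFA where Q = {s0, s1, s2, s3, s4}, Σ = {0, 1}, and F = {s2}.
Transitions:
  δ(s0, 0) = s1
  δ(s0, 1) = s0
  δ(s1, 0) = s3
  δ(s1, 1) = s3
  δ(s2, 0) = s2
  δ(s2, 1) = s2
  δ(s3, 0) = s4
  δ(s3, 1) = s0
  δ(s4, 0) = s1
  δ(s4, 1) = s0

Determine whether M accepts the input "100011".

rejected

s0 --1--> s0
s0 --0--> s1
s1 --0--> s3
s3 --0--> s4
s4 --1--> s0
s0 --1--> s0
End in state s0, which is not an accepting state.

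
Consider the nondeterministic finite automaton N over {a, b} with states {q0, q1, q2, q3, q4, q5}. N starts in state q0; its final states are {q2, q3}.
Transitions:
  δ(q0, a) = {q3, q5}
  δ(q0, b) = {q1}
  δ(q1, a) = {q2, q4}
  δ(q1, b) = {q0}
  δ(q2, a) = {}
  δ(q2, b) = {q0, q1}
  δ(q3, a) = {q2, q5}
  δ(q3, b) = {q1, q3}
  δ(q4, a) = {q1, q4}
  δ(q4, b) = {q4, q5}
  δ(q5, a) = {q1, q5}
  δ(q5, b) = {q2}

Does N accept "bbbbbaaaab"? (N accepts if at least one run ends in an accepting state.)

rejected

Start: {q0}
read b: {q1}
read b: {q0}
read b: {q1}
read b: {q0}
read b: {q1}
read a: {q2, q4}
read a: {q1, q4}
read a: {q1, q2, q4}
read a: {q1, q2, q4}
read b: {q0, q1, q4, q5}
Reachable ∩ accepting = {} — empty.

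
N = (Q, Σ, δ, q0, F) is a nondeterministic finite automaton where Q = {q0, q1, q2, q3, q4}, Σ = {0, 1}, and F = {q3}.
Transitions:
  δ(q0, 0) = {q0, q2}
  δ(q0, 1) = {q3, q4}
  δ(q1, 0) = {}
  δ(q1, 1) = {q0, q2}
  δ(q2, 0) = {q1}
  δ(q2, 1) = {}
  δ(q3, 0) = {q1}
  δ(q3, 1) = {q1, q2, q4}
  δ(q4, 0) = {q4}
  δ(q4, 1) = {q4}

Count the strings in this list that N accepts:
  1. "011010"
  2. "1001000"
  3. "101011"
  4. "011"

"011010": rejected
"1001000": rejected
"101011": accepted
"011": rejected

1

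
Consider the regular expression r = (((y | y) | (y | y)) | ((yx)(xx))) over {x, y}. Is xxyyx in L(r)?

no

Neither ((y|y)|(y|y)) nor ((yx)(xx)) matches xxyyx.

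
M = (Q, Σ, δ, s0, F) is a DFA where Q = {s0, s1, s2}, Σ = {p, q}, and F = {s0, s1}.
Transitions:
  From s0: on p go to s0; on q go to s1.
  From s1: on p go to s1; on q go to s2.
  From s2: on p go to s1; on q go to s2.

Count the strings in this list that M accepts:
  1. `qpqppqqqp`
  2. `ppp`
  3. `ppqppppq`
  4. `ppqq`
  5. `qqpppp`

`qpqppqqqp`: accepted
`ppp`: accepted
`ppqppppq`: rejected
`ppqq`: rejected
`qqpppp`: accepted

3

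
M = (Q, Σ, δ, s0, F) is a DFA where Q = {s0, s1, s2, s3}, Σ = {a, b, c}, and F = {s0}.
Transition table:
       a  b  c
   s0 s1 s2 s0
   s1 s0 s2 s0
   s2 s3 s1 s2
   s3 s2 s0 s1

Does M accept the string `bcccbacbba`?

accepted

s0 --b--> s2
s2 --c--> s2
s2 --c--> s2
s2 --c--> s2
s2 --b--> s1
s1 --a--> s0
s0 --c--> s0
s0 --b--> s2
s2 --b--> s1
s1 --a--> s0
End in state s0, which is an accepting state.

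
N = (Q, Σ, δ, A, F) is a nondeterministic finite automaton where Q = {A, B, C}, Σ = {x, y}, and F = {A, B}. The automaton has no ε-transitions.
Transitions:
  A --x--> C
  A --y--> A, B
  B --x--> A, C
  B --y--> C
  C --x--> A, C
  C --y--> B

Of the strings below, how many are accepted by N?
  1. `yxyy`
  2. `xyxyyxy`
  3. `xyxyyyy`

`yxyy`: accepted
`xyxyyxy`: accepted
`xyxyyyy`: accepted

3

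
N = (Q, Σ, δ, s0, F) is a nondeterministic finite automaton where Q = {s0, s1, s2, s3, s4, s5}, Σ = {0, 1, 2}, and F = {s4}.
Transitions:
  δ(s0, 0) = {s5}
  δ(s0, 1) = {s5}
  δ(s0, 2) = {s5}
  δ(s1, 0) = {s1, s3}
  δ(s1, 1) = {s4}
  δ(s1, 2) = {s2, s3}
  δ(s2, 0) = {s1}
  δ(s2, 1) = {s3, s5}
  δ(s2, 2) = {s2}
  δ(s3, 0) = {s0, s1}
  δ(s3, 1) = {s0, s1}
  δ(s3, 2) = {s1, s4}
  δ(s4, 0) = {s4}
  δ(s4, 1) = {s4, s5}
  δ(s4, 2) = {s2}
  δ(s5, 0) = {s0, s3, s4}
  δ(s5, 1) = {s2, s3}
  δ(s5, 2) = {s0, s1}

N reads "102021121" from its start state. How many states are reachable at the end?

Start: {s0}
read 1: {s5}
read 0: {s0, s3, s4}
read 2: {s1, s2, s4, s5}
read 0: {s0, s1, s3, s4}
read 2: {s1, s2, s3, s4, s5}
read 1: {s0, s1, s2, s3, s4, s5}
read 1: {s0, s1, s2, s3, s4, s5}
read 2: {s0, s1, s2, s3, s4, s5}
read 1: {s0, s1, s2, s3, s4, s5}
Final reachable set {s0, s1, s2, s3, s4, s5} has 6 states.

6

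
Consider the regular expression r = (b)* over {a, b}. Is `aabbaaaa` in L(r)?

no

aabbaaaa cannot be split into zero or more pieces each matching b.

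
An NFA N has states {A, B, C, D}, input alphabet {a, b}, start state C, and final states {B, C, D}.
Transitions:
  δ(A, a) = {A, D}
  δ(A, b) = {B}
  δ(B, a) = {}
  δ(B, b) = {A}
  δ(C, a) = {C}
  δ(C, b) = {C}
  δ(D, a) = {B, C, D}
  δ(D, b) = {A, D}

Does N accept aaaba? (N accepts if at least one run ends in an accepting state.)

Start: {C}
read a: {C}
read a: {C}
read a: {C}
read b: {C}
read a: {C}
Reachable ∩ accepting = {C} — nonempty.

accepted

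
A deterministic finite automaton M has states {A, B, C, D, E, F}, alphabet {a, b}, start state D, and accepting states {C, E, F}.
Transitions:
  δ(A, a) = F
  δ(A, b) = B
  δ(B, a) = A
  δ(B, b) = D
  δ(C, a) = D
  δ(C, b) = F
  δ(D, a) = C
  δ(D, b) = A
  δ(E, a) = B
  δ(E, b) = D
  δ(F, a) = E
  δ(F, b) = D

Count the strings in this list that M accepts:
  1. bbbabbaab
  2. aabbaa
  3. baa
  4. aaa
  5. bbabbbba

bbbabbaab: rejected
aabbaa: accepted
baa: accepted
aaa: accepted
bbabbbba: rejected

3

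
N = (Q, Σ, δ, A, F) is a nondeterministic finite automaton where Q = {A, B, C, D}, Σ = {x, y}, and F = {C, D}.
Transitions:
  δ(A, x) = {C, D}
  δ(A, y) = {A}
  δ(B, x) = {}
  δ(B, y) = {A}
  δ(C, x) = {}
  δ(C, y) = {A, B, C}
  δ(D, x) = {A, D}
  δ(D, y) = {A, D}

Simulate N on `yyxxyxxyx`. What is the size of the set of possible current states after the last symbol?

Start: {A}
read y: {A}
read y: {A}
read x: {C, D}
read x: {A, D}
read y: {A, D}
read x: {A, C, D}
read x: {A, C, D}
read y: {A, B, C, D}
read x: {A, C, D}
Final reachable set {A, C, D} has 3 states.

3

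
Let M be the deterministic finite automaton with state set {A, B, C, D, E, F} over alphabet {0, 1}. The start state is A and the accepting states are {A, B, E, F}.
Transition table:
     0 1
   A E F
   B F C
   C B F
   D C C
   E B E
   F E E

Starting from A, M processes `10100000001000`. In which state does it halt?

A --1--> F
F --0--> E
E --1--> E
E --0--> B
B --0--> F
F --0--> E
E --0--> B
B --0--> F
F --0--> E
E --0--> B
B --1--> C
C --0--> B
B --0--> F
F --0--> E

E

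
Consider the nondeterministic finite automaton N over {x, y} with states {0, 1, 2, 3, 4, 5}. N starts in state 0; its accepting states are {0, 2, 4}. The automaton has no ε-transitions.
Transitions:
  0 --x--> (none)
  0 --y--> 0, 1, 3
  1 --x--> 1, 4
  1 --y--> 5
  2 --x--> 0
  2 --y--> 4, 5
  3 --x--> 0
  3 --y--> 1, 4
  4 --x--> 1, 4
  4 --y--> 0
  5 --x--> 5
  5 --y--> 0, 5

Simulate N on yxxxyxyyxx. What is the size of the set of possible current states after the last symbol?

3

Start: {0}
read y: {0, 1, 3}
read x: {0, 1, 4}
read x: {1, 4}
read x: {1, 4}
read y: {0, 5}
read x: {5}
read y: {0, 5}
read y: {0, 1, 3, 5}
read x: {0, 1, 4, 5}
read x: {1, 4, 5}
Final reachable set {1, 4, 5} has 3 states.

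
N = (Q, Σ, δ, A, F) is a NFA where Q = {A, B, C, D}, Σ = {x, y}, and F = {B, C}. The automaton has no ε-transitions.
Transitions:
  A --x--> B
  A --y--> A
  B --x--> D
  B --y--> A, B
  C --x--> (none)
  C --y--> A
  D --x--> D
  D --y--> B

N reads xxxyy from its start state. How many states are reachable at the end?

Start: {A}
read x: {B}
read x: {D}
read x: {D}
read y: {B}
read y: {A, B}
Final reachable set {A, B} has 2 states.

2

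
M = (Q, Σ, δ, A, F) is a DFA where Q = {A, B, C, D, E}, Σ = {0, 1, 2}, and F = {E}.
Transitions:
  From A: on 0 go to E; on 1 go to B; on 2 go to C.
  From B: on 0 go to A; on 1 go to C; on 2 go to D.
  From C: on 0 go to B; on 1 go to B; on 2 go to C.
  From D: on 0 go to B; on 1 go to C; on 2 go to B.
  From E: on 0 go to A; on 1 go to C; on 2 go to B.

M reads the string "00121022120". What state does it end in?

A --0--> E
E --0--> A
A --1--> B
B --2--> D
D --1--> C
C --0--> B
B --2--> D
D --2--> B
B --1--> C
C --2--> C
C --0--> B

B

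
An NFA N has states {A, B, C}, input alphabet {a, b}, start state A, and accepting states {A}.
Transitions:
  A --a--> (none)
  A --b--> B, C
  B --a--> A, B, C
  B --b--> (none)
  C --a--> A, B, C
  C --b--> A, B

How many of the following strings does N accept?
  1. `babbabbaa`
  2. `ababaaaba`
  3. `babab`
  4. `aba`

2

`babbabbaa`: accepted
`ababaaaba`: rejected
`babab`: accepted
`aba`: rejected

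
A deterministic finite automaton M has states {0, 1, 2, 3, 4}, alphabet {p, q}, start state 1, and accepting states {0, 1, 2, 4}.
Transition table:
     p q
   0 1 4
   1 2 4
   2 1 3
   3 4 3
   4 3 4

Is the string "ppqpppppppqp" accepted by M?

accepted

1 --p--> 2
2 --p--> 1
1 --q--> 4
4 --p--> 3
3 --p--> 4
4 --p--> 3
3 --p--> 4
4 --p--> 3
3 --p--> 4
4 --p--> 3
3 --q--> 3
3 --p--> 4
End in state 4, which is an accepting state.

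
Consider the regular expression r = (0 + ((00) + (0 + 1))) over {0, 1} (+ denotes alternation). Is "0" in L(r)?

The left alternative 0 matches 0.

yes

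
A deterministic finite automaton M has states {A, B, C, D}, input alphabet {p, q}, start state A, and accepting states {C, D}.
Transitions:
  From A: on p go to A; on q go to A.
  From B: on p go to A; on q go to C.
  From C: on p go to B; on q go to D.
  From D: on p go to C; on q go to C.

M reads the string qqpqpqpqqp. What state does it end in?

A --q--> A
A --q--> A
A --p--> A
A --q--> A
A --p--> A
A --q--> A
A --p--> A
A --q--> A
A --q--> A
A --p--> A

A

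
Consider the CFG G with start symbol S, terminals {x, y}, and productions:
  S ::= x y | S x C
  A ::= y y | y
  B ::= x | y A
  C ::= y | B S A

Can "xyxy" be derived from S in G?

S ⇒ SxC ⇒ xyxC ⇒ xyxy

yes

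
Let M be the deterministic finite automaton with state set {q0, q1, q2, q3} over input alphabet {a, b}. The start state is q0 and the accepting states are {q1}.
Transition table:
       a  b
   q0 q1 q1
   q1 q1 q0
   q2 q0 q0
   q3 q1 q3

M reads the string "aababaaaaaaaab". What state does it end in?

q0 --a--> q1
q1 --a--> q1
q1 --b--> q0
q0 --a--> q1
q1 --b--> q0
q0 --a--> q1
q1 --a--> q1
q1 --a--> q1
q1 --a--> q1
q1 --a--> q1
q1 --a--> q1
q1 --a--> q1
q1 --a--> q1
q1 --b--> q0

q0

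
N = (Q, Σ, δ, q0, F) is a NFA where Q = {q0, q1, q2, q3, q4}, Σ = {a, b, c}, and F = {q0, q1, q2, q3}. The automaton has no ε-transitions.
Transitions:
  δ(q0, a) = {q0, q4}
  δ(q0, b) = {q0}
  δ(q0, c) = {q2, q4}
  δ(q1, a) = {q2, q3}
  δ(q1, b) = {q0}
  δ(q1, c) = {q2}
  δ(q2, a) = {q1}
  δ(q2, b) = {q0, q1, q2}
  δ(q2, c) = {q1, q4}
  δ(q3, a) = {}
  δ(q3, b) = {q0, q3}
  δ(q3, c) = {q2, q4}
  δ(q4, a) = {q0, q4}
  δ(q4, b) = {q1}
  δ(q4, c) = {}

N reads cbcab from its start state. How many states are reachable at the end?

Start: {q0}
read c: {q2, q4}
read b: {q0, q1, q2}
read c: {q1, q2, q4}
read a: {q0, q1, q2, q3, q4}
read b: {q0, q1, q2, q3}
Final reachable set {q0, q1, q2, q3} has 4 states.

4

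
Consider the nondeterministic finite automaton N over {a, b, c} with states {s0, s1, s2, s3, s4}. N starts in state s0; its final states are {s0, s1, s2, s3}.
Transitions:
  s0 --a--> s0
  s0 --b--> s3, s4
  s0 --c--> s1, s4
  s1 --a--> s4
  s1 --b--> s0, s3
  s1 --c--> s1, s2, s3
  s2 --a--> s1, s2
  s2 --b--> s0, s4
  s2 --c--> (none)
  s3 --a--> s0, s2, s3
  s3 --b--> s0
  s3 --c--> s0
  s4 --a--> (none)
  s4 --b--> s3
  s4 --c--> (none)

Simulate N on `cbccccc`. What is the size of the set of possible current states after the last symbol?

Start: {s0}
read c: {s1, s4}
read b: {s0, s3}
read c: {s0, s1, s4}
read c: {s1, s2, s3, s4}
read c: {s0, s1, s2, s3}
read c: {s0, s1, s2, s3, s4}
read c: {s0, s1, s2, s3, s4}
Final reachable set {s0, s1, s2, s3, s4} has 5 states.

5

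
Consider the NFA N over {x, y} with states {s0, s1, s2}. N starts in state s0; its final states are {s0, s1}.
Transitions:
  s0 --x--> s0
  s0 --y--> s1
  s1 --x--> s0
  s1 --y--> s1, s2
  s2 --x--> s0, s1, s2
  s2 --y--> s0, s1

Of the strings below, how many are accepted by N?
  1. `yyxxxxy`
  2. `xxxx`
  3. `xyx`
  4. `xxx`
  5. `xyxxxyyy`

5

`yyxxxxy`: accepted
`xxxx`: accepted
`xyx`: accepted
`xxx`: accepted
`xyxxxyyy`: accepted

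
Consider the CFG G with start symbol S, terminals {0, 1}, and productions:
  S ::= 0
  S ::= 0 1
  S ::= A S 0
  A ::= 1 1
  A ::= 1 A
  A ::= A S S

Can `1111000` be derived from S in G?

S ⇒ AS0 ⇒ 11S0 ⇒ 11AS00 ⇒ 1111S00 ⇒ 1111000

yes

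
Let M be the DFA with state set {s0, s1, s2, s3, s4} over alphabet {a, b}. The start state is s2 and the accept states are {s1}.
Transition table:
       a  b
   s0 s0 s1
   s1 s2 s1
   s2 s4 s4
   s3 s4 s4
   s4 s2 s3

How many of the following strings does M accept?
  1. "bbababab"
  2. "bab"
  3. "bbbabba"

0

"bbababab": rejected
"bab": rejected
"bbbabba": rejected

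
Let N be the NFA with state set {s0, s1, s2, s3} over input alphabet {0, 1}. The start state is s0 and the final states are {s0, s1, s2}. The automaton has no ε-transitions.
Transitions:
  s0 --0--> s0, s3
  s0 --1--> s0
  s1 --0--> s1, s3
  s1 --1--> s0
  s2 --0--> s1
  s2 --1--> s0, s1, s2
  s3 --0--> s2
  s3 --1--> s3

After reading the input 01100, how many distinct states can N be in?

Start: {s0}
read 0: {s0, s3}
read 1: {s0, s3}
read 1: {s0, s3}
read 0: {s0, s2, s3}
read 0: {s0, s1, s2, s3}
Final reachable set {s0, s1, s2, s3} has 4 states.

4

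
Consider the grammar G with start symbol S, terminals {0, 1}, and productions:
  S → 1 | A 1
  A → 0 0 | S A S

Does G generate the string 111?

no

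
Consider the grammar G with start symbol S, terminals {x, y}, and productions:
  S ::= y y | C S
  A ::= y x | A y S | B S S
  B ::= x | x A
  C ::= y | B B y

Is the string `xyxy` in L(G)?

no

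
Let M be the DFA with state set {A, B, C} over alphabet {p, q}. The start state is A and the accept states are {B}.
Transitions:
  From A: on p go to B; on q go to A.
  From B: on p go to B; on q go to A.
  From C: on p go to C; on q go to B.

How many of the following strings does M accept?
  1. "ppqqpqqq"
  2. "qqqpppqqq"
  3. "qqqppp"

"ppqqpqqq": rejected
"qqqpppqqq": rejected
"qqqppp": accepted

1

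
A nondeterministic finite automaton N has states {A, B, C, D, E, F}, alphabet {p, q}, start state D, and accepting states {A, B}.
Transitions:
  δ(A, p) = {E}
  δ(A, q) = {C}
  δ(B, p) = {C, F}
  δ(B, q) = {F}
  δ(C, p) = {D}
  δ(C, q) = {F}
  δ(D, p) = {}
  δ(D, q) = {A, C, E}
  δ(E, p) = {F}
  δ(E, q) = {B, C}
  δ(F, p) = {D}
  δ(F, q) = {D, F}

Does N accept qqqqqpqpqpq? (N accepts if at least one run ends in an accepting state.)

Start: {D}
read q: {A, C, E}
read q: {B, C, F}
read q: {D, F}
read q: {A, C, D, E, F}
read q: {A, B, C, D, E, F}
read p: {C, D, E, F}
read q: {A, B, C, D, E, F}
read p: {C, D, E, F}
read q: {A, B, C, D, E, F}
read p: {C, D, E, F}
read q: {A, B, C, D, E, F}
Reachable ∩ accepting = {A, B} — nonempty.

accepted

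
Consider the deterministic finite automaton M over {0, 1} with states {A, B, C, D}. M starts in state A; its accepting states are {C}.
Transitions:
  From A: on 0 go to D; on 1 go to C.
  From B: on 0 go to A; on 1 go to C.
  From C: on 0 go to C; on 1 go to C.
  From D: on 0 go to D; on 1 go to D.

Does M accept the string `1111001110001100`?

A --1--> C
C --1--> C
C --1--> C
C --1--> C
C --0--> C
C --0--> C
C --1--> C
C --1--> C
C --1--> C
C --0--> C
C --0--> C
C --0--> C
C --1--> C
C --1--> C
C --0--> C
C --0--> C
End in state C, which is an accepting state.

accepted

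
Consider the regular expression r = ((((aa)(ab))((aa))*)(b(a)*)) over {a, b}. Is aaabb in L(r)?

Split as aaab·b: (((aa)(ab))((aa))*) matches aaab and (b(a)*) matches b.

yes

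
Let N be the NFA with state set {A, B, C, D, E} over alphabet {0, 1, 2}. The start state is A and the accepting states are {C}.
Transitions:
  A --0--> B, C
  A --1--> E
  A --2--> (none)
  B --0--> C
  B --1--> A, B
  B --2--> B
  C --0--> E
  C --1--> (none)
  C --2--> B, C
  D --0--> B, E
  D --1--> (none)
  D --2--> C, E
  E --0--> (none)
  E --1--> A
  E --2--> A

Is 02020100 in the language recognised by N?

accepted

Start: {A}
read 0: {B, C}
read 2: {B, C}
read 0: {C, E}
read 2: {A, B, C}
read 0: {B, C, E}
read 1: {A, B}
read 0: {B, C}
read 0: {C, E}
Reachable ∩ accepting = {C} — nonempty.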